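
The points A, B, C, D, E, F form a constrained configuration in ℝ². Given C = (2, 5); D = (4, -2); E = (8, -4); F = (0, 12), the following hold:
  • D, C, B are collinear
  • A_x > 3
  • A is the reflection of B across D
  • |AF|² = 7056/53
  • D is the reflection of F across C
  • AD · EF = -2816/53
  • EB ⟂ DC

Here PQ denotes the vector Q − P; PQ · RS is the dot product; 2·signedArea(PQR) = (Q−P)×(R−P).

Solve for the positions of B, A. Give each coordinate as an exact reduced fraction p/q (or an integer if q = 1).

1. B_x = 256/53  [D, C, B are collinear ∩ EB ⟂ DC]
2. B_y = -260/53  [D, C, B are collinear ∩ EB ⟂ DC]
   → B = (256/53, -260/53)
3. A_x = 168/53  [A is the reflection of B across D]
4. A_y = 48/53  [A is the reflection of B across D]
   → A = (168/53, 48/53)

A = (168/53, 48/53)
B = (256/53, -260/53)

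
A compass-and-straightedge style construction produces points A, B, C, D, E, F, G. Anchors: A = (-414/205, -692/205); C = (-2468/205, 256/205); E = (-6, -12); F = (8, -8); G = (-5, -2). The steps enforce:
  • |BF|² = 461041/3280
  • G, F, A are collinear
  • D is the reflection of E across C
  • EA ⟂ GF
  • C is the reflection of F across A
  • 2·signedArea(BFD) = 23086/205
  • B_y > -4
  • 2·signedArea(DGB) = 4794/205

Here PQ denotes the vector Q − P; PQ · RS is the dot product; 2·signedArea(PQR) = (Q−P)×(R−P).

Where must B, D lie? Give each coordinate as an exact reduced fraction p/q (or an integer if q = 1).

1. D_x = -3706/205  [D is the reflection of E across C]
2. D_y = 2972/205  [D is the reflection of E across C]
   → D = (-3706/205, 2972/205)
3. B_x = -2267/820  [2·signedArea(BFD) = 23086/205 ∩ 2·signedArea(DGB) = 4794/205]
4. B_y = -1243/410  [2·signedArea(BFD) = 23086/205 ∩ 2·signedArea(DGB) = 4794/205]
   → B = (-2267/820, -1243/410)

B = (-2267/820, -1243/410)
D = (-3706/205, 2972/205)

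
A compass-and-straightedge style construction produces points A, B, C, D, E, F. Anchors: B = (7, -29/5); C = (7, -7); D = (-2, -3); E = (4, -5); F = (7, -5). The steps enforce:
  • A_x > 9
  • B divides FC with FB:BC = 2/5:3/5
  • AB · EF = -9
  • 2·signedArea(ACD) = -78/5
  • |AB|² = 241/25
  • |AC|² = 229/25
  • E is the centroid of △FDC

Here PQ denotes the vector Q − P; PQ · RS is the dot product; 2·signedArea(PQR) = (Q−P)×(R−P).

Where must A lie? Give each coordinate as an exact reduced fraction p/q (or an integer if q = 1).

1. A_x = 10  [AB · EF = -9 ∩ 2·signedArea(ACD) = -78/5]
2. A_y = -33/5  [AB · EF = -9 ∩ 2·signedArea(ACD) = -78/5]
   → A = (10, -33/5)

A = (10, -33/5)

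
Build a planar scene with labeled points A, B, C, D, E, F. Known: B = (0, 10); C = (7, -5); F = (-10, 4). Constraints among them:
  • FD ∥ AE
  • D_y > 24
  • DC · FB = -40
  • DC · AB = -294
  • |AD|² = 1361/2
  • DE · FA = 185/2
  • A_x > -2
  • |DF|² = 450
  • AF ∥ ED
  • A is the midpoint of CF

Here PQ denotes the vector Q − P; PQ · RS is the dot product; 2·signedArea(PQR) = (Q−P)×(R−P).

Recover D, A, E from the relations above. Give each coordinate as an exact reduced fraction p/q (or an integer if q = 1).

A = (-3/2, -1/2)
D = (-7, 25)
E = (3/2, 41/2)

1. D_x = -7  [line -10·x + -6·y + 80 = 0 ∩ |DF|² = 450]
2. D_y = 25  [line -10·x + -6·y + 80 = 0 ∩ |DF|² = 450]
   → D = (-7, 25)
3. A_x = -3/2  [DC · AB = -294 ∩ A is the midpoint of CF]
4. A_y = -1/2  [DC · AB = -294 ∩ A is the midpoint of CF]
   → A = (-3/2, -1/2)
5. E_x = 3/2  [AF ∥ ED ∩ FD ∥ AE]
6. E_y = 41/2  [AF ∥ ED ∩ FD ∥ AE]
   → E = (3/2, 41/2)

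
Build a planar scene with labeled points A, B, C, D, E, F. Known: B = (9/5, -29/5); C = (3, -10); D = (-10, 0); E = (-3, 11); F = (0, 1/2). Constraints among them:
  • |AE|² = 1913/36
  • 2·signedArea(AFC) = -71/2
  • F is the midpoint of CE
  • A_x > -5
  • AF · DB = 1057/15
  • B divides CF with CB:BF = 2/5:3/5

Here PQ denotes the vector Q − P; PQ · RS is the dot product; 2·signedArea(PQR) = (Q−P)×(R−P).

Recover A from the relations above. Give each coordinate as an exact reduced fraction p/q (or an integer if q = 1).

1. A_x = -13/3  [AF · DB = 1057/15 ∩ 2·signedArea(AFC) = -71/2]
2. A_y = 23/6  [AF · DB = 1057/15 ∩ 2·signedArea(AFC) = -71/2]
   → A = (-13/3, 23/6)

A = (-13/3, 23/6)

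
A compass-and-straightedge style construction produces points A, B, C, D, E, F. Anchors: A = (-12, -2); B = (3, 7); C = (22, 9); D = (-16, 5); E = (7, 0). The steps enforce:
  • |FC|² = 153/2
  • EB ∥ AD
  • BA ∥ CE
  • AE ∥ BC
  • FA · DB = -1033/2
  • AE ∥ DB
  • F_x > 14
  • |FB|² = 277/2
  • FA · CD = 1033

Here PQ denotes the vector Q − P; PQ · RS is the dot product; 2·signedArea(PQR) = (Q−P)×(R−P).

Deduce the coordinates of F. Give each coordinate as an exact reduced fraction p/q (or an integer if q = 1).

1. F_x = 29/2  [line 38·x + 4·y + -569 = 0 ∩ |FC|² = 153/2]
2. F_y = 9/2  [line 38·x + 4·y + -569 = 0 ∩ |FC|² = 153/2]
   → F = (29/2, 9/2)

F = (29/2, 9/2)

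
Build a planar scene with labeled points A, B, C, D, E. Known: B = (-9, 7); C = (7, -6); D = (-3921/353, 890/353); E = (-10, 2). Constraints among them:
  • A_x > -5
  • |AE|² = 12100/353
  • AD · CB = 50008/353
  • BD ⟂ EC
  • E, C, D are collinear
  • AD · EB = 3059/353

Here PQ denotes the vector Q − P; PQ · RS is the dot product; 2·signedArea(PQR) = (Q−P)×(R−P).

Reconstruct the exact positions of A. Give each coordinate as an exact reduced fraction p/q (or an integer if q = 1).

A = (-1660/353, -174/353)

1. A_x = -1660/353  [AD · CB = 50008/353 ∩ AD · EB = 3059/353]
2. A_y = -174/353  [AD · CB = 50008/353 ∩ AD · EB = 3059/353]
   → A = (-1660/353, -174/353)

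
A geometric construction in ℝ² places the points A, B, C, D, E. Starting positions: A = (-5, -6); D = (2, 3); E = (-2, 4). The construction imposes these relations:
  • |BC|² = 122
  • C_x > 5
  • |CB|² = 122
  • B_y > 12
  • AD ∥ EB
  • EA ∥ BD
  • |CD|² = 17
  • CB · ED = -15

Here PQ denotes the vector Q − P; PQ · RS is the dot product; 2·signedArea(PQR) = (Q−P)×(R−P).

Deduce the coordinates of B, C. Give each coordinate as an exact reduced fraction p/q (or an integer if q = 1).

B = (5, 13)
C = (6, 2)

1. B_x = 5  [EA ∥ BD ∩ AD ∥ EB]
2. B_y = 13  [EA ∥ BD ∩ AD ∥ EB]
   → B = (5, 13)
3. C_x = 6  [line -4·x + 1·y + 22 = 0 ∩ |CD|² = 17]
4. C_y = 2  [line -4·x + 1·y + 22 = 0 ∩ |CD|² = 17]
   → C = (6, 2)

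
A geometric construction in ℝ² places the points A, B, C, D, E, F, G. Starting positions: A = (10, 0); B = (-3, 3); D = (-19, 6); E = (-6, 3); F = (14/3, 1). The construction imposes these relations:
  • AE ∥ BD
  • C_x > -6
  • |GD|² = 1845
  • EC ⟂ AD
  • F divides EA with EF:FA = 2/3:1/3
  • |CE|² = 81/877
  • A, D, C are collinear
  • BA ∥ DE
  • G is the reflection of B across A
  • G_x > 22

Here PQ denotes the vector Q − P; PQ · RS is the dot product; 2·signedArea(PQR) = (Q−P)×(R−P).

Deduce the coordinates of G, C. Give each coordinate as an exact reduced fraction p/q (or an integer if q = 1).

1. G_x = 23  [G is the reflection of B across A]
2. G_y = -3  [G is the reflection of B across A]
   → G = (23, -3)
3. C_x = -5208/877  [A, D, C are collinear ∩ EC ⟂ AD]
4. C_y = 2892/877  [A, D, C are collinear ∩ EC ⟂ AD]
   → C = (-5208/877, 2892/877)

C = (-5208/877, 2892/877)
G = (23, -3)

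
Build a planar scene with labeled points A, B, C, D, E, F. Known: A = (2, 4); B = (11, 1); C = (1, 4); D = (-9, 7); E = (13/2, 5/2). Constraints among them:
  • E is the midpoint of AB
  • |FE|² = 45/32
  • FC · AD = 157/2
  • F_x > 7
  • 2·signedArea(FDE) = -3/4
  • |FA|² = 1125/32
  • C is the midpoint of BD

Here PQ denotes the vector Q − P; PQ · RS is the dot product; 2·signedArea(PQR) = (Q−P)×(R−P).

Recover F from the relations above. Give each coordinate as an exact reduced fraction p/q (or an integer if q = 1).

1. F_x = 61/8  [2·signedArea(FDE) = -3/4 ∩ FC · AD = 157/2]
2. F_y = 17/8  [2·signedArea(FDE) = -3/4 ∩ FC · AD = 157/2]
   → F = (61/8, 17/8)

F = (61/8, 17/8)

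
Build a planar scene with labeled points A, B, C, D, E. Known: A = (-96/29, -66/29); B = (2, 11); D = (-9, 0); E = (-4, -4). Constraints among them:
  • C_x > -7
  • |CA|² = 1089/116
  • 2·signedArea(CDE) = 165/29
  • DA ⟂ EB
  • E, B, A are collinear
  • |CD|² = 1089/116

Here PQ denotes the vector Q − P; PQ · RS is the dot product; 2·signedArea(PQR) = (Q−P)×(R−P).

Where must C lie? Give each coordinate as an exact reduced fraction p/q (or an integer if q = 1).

1. C_x = -357/58  [line 4·x + 5·y + 879/29 = 0 ∩ |CD|² = 1089/116]
2. C_y = -33/29  [line 4·x + 5·y + 879/29 = 0 ∩ |CD|² = 1089/116]
   → C = (-357/58, -33/29)

C = (-357/58, -33/29)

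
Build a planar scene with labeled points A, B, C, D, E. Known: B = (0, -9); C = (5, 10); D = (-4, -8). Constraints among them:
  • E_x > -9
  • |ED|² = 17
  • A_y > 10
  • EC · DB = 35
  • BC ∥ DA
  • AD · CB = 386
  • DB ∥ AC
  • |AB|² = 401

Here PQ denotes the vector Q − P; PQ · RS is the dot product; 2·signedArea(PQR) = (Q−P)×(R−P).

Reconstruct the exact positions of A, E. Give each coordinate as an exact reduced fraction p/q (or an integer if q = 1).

1. A_x = 1  [DB ∥ AC ∩ BC ∥ DA]
2. A_y = 11  [DB ∥ AC ∩ BC ∥ DA]
   → A = (1, 11)
3. E_x = -8  [line -4·x + 1·y + -25 = 0 ∩ |ED|² = 17]
4. E_y = -7  [line -4·x + 1·y + -25 = 0 ∩ |ED|² = 17]
   → E = (-8, -7)

A = (1, 11)
E = (-8, -7)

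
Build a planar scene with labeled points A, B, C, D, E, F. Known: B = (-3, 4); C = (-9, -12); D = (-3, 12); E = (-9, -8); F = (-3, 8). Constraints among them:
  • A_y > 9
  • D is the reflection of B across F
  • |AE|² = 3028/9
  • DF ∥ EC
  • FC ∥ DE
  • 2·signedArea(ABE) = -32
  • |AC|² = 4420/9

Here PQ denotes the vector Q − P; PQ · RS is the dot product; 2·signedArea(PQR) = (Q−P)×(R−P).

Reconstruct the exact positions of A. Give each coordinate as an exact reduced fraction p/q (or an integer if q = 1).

A = (-3, 28/3)

1. A_x = -3  [line 12·x + -6·y + 92 = 0 ∩ |AE|² = 3028/9]
2. A_y = 28/3  [line 12·x + -6·y + 92 = 0 ∩ |AE|² = 3028/9]
   → A = (-3, 28/3)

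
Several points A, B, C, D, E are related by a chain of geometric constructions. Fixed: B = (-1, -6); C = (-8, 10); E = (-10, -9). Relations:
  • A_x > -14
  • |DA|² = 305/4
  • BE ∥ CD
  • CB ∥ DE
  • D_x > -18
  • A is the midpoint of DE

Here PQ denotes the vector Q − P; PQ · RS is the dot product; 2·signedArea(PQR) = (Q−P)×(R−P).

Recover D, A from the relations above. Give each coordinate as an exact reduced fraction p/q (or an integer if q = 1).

1. D_x = -17  [CB ∥ DE ∩ BE ∥ CD]
2. D_y = 7  [CB ∥ DE ∩ BE ∥ CD]
   → D = (-17, 7)
3. A_x = -27/2  [A is the midpoint of DE]
4. A_y = -1  [A is the midpoint of DE]
   → A = (-27/2, -1)

A = (-27/2, -1)
D = (-17, 7)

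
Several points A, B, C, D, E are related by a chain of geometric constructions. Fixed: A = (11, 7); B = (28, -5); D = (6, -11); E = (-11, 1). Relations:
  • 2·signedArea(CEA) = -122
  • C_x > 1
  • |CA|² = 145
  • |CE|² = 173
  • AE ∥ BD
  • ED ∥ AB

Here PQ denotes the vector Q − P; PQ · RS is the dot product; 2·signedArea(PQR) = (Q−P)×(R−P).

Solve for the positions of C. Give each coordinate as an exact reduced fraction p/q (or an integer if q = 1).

C = (2, -1)

1. C_x = 2  [line -6·x + 22·y + 34 = 0 ∩ |CE|² = 173]
2. C_y = -1  [line -6·x + 22·y + 34 = 0 ∩ |CE|² = 173]
   → C = (2, -1)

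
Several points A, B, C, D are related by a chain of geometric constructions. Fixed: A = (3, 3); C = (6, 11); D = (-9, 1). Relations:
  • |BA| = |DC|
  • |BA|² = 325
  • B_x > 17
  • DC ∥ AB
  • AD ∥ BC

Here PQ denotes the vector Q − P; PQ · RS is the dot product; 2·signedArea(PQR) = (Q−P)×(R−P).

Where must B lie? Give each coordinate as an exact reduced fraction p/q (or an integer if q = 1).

B = (18, 13)

1. B_x = 18  [AD ∥ BC ∩ DC ∥ AB]
2. B_y = 13  [AD ∥ BC ∩ DC ∥ AB]
   → B = (18, 13)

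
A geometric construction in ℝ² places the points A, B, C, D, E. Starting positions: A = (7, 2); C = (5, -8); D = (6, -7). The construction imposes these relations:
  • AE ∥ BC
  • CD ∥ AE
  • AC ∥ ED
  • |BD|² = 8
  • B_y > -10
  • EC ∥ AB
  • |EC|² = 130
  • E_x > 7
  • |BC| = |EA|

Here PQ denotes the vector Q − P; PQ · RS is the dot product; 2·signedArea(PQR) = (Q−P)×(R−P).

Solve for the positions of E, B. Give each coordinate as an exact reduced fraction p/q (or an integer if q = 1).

B = (4, -9)
E = (8, 3)

1. E_x = 8  [AC ∥ ED ∩ CD ∥ AE]
2. E_y = 3  [AC ∥ ED ∩ CD ∥ AE]
   → E = (8, 3)
3. B_x = 4  [AE ∥ BC ∩ EC ∥ AB]
4. B_y = -9  [AE ∥ BC ∩ EC ∥ AB]
   → B = (4, -9)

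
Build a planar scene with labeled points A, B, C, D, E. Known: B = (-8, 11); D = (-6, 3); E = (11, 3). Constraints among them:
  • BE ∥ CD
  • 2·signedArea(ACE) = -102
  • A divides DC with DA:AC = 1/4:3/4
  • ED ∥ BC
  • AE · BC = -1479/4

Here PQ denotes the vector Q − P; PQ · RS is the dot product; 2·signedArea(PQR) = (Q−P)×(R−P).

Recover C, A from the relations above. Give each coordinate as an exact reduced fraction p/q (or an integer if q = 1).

1. C_x = -25  [BE ∥ CD ∩ ED ∥ BC]
2. C_y = 11  [BE ∥ CD ∩ ED ∥ BC]
   → C = (-25, 11)
3. A_x = -43/4  [A divides DC with DA:AC = 1/4:3/4]
4. A_y = 5  [A divides DC with DA:AC = 1/4:3/4]
   → A = (-43/4, 5)

A = (-43/4, 5)
C = (-25, 11)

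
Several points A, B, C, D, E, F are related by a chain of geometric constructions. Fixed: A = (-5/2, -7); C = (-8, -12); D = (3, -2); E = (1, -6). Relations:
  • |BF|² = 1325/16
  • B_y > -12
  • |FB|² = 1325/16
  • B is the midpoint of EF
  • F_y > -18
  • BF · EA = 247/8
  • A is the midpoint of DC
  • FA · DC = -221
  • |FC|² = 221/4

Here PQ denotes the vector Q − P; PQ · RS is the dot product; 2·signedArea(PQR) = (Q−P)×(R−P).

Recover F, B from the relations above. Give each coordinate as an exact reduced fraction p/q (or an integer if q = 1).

B = (-25/4, -23/2)
F = (-27/2, -17)

1. F_x = -27/2  [line 11·x + 10·y + 637/2 = 0 ∩ |FC|² = 221/4]
2. F_y = -17  [line 11·x + 10·y + 637/2 = 0 ∩ |FC|² = 221/4]
   → F = (-27/2, -17)
3. B_x = -25/4  [B is the midpoint of EF]
4. B_y = -23/2  [B is the midpoint of EF]
   → B = (-25/4, -23/2)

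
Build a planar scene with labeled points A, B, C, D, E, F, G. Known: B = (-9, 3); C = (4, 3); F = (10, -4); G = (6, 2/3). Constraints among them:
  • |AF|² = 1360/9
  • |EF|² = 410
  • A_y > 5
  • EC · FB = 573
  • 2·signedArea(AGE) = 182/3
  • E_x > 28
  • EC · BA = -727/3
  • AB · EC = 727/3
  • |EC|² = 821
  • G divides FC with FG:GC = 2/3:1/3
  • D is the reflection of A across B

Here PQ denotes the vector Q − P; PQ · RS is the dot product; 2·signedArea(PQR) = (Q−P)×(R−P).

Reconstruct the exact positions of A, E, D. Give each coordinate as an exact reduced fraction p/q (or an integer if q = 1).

A = (2, 16/3)
D = (-20, 2/3)
E = (29, -11)

1. E_x = 29  [line 19·x + -7·y + -628 = 0 ∩ |EF|² = 410]
2. E_y = -11  [line 19·x + -7·y + -628 = 0 ∩ |EF|² = 410]
   → E = (29, -11)
3. A_x = 2  [AB · EC = 727/3 ∩ 2·signedArea(AGE) = 182/3]
4. A_y = 16/3  [AB · EC = 727/3 ∩ 2·signedArea(AGE) = 182/3]
   → A = (2, 16/3)
5. D_x = -20  [D is the reflection of A across B]
6. D_y = 2/3  [D is the reflection of A across B]
   → D = (-20, 2/3)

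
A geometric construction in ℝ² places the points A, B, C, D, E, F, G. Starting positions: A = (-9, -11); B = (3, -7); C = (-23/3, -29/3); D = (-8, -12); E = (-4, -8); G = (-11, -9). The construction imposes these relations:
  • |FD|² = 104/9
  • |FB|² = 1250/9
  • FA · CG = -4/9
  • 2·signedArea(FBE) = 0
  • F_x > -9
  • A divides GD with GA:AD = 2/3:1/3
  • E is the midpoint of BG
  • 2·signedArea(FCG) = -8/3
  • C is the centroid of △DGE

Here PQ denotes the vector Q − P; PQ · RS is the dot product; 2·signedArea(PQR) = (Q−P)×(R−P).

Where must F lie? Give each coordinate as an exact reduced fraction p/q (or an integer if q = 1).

F = (-26/3, -26/3)

1. F_x = -26/3  [2·signedArea(FBE) = 0 ∩ FA · CG = -4/9]
2. F_y = -26/3  [2·signedArea(FBE) = 0 ∩ FA · CG = -4/9]
   → F = (-26/3, -26/3)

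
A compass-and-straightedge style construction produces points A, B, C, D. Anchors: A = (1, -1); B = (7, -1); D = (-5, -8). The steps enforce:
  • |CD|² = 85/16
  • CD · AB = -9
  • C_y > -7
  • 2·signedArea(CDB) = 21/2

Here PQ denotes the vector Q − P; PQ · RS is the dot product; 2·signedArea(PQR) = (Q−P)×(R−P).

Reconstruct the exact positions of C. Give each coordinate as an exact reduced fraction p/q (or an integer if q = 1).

C = (-7/2, -25/4)

1. C_x = -7/2  [CD · AB = -9 ∩ 2·signedArea(CDB) = 21/2]
2. C_y = -25/4  [CD · AB = -9 ∩ 2·signedArea(CDB) = 21/2]
   → C = (-7/2, -25/4)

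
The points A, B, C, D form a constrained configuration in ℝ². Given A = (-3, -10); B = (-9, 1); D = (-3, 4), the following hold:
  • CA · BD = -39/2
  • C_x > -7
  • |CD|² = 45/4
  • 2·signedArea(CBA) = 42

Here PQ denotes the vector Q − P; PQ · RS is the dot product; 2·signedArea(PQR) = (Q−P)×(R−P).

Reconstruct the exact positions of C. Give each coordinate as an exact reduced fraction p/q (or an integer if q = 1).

1. C_x = -6  [CA · BD = -39/2 ∩ 2·signedArea(CBA) = 42]
2. C_y = 5/2  [CA · BD = -39/2 ∩ 2·signedArea(CBA) = 42]
   → C = (-6, 5/2)

C = (-6, 5/2)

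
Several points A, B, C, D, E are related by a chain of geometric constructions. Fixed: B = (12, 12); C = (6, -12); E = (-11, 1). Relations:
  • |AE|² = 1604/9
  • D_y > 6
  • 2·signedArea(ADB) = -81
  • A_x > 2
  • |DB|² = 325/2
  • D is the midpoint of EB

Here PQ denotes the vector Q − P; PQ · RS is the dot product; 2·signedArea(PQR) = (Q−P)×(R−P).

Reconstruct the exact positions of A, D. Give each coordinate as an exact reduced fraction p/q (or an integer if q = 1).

1. D_x = 1/2  [D is the midpoint of EB]
2. D_y = 13/2  [D is the midpoint of EB]
   → D = (1/2, 13/2)
3. A_x = 7/3  [line -11/2·x + 23/2·y + 9 = 0 ∩ |AE|² = 1604/9]
4. A_y = 1/3  [line -11/2·x + 23/2·y + 9 = 0 ∩ |AE|² = 1604/9]
   → A = (7/3, 1/3)

A = (7/3, 1/3)
D = (1/2, 13/2)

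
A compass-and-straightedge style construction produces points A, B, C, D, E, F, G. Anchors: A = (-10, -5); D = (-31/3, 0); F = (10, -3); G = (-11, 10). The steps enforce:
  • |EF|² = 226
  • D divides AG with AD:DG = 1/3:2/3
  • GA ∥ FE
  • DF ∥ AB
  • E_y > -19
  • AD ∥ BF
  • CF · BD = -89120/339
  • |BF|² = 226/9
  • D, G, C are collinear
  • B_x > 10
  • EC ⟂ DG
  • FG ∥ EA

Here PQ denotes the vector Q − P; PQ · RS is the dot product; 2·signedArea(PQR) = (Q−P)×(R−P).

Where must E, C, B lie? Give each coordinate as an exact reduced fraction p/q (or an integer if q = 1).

B = (31/3, -8)
C = (-1022/113, -2185/113)
E = (11, -18)

1. E_x = 11  [FG ∥ EA ∩ GA ∥ FE]
2. E_y = -18  [FG ∥ EA ∩ GA ∥ FE]
   → E = (11, -18)
3. C_x = -1022/113  [D, G, C are collinear ∩ EC ⟂ DG]
4. C_y = -2185/113  [D, G, C are collinear ∩ EC ⟂ DG]
   → C = (-1022/113, -2185/113)
5. B_x = 31/3  [AD ∥ BF ∩ DF ∥ AB]
6. B_y = -8  [AD ∥ BF ∩ DF ∥ AB]
   → B = (31/3, -8)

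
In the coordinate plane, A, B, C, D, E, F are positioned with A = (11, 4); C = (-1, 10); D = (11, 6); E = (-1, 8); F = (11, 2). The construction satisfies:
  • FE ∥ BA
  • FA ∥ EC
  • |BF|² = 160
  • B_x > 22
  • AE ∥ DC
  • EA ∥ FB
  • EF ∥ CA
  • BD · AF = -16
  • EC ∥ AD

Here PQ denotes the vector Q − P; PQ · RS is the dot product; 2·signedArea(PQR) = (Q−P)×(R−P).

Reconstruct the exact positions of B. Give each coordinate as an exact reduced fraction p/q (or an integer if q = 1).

1. B_x = 23  [FE ∥ BA ∩ EA ∥ FB]
2. B_y = -2  [FE ∥ BA ∩ EA ∥ FB]
   → B = (23, -2)

B = (23, -2)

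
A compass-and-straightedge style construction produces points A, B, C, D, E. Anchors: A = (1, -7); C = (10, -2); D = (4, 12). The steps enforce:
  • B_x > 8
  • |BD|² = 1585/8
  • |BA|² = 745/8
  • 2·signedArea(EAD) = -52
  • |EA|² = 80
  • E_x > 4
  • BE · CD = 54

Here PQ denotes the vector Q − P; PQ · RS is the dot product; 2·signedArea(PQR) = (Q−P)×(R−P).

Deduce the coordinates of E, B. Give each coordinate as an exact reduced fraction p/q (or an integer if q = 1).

B = (35/4, -5/4)
E = (5, 1)

1. E_x = 5  [line -19·x + 3·y + 92 = 0 ∩ |EA|² = 80]
2. E_y = 1  [line -19·x + 3·y + 92 = 0 ∩ |EA|² = 80]
   → E = (5, 1)
3. B_x = 35/4  [line 6·x + -14·y + -70 = 0 ∩ |BA|² = 745/8]
4. B_y = -5/4  [line 6·x + -14·y + -70 = 0 ∩ |BA|² = 745/8]
   → B = (35/4, -5/4)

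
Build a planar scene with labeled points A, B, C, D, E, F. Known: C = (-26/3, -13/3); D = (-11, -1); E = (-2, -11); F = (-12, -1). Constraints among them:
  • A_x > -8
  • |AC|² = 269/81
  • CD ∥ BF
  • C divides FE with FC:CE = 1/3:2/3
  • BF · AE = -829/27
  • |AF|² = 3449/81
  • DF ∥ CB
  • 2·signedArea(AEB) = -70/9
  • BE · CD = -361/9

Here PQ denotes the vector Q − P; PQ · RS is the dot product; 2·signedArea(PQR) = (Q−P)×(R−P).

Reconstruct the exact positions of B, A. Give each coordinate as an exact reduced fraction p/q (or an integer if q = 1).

1. B_x = -29/3  [CD ∥ BF ∩ DF ∥ CB]
2. B_y = -13/3  [CD ∥ BF ∩ DF ∥ CB]
   → B = (-29/3, -13/3)
3. A_x = -65/9  [2·signedArea(AEB) = -70/9 ∩ BF · AE = -829/27]
4. A_y = -49/9  [2·signedArea(AEB) = -70/9 ∩ BF · AE = -829/27]
   → A = (-65/9, -49/9)

A = (-65/9, -49/9)
B = (-29/3, -13/3)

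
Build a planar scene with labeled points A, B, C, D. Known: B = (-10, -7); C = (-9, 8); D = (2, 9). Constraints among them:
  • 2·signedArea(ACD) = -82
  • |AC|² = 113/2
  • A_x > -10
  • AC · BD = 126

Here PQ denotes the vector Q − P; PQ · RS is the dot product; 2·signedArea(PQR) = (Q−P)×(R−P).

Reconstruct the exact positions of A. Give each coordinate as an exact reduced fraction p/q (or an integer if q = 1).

A = (-19/2, 1/2)

1. A_x = -19/2  [2·signedArea(ACD) = -82 ∩ AC · BD = 126]
2. A_y = 1/2  [2·signedArea(ACD) = -82 ∩ AC · BD = 126]
   → A = (-19/2, 1/2)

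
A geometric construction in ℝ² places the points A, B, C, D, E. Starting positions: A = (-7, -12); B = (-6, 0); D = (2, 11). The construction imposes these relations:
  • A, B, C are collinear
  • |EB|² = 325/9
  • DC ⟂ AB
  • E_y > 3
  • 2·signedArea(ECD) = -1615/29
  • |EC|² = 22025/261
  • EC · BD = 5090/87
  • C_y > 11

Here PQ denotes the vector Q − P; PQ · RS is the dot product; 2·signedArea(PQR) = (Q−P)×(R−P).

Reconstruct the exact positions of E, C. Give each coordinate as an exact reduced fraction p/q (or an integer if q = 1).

C = (-146/29, 336/29)
E = (-1, 10/3)

1. C_x = -146/29  [A, B, C are collinear ∩ DC ⟂ AB]
2. C_y = 336/29  [A, B, C are collinear ∩ DC ⟂ AB]
   → C = (-146/29, 336/29)
3. E_x = -1  [2·signedArea(ECD) = -1615/29 ∩ EC · BD = 5090/87]
4. E_y = 10/3  [2·signedArea(ECD) = -1615/29 ∩ EC · BD = 5090/87]
   → E = (-1, 10/3)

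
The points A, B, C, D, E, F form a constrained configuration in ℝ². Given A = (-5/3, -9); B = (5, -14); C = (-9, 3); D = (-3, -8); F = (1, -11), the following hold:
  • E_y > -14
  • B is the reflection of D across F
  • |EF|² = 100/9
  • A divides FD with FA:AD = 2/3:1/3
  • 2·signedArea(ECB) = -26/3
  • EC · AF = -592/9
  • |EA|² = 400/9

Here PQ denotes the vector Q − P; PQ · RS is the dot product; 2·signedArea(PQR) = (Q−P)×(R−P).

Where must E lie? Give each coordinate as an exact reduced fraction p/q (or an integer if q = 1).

E = (11/3, -13)

1. E_x = 11/3  [EC · AF = -592/9 ∩ 2·signedArea(ECB) = -26/3]
2. E_y = -13  [EC · AF = -592/9 ∩ 2·signedArea(ECB) = -26/3]
   → E = (11/3, -13)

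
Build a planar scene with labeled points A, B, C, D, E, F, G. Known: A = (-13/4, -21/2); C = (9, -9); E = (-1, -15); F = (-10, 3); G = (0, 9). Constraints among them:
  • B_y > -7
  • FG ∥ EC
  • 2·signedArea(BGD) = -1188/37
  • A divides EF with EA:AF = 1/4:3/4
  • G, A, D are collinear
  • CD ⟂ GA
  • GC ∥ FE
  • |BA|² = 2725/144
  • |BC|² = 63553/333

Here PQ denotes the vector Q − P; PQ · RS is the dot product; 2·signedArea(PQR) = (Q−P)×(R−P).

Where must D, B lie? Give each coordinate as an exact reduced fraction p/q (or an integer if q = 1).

B = (-506/111, -235/37)
D = (-99/37, -261/37)

1. D_x = -99/37  [G, A, D are collinear ∩ CD ⟂ GA]
2. D_y = -261/37  [G, A, D are collinear ∩ CD ⟂ GA]
   → D = (-99/37, -261/37)
3. B_x = -506/111  [line 594/37·x + -99/37·y + 2079/37 = 0 ∩ |BA|² = 2725/144]
4. B_y = -235/37  [line 594/37·x + -99/37·y + 2079/37 = 0 ∩ |BA|² = 2725/144]
   → B = (-506/111, -235/37)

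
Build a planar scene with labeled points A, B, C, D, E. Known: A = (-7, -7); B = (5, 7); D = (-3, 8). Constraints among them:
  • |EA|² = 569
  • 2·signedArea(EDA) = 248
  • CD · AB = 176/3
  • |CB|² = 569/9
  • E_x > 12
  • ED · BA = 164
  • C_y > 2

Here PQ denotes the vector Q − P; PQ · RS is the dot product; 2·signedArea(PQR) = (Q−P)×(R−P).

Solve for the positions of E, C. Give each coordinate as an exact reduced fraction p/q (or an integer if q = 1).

1. E_x = 13  [ED · BA = 164 ∩ 2·signedArea(EDA) = 248]
2. E_y = 6  [ED · BA = 164 ∩ 2·signedArea(EDA) = 248]
   → E = (13, 6)
3. C_x = -5/3  [line -12·x + -14·y + 52/3 = 0 ∩ |CB|² = 569/9]
4. C_y = 8/3  [line -12·x + -14·y + 52/3 = 0 ∩ |CB|² = 569/9]
   → C = (-5/3, 8/3)

C = (-5/3, 8/3)
E = (13, 6)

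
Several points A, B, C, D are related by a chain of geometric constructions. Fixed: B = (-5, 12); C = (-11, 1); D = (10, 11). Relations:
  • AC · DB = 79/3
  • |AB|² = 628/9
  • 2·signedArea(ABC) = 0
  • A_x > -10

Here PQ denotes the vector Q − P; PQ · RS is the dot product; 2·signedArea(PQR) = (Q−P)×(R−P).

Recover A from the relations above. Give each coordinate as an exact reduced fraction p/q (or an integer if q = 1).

A = (-9, 14/3)

1. A_x = -9  [2·signedArea(ABC) = 0 ∩ AC · DB = 79/3]
2. A_y = 14/3  [2·signedArea(ABC) = 0 ∩ AC · DB = 79/3]
   → A = (-9, 14/3)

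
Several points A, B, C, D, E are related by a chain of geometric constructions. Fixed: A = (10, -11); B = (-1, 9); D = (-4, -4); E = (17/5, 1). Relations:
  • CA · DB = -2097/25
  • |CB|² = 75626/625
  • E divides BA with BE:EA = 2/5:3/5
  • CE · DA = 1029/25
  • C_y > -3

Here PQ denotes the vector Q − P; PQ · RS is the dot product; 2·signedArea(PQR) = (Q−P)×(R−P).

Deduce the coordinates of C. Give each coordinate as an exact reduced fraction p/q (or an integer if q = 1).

1. C_x = -26/25  [CA · DB = -2097/25 ∩ CE · DA = 1029/25]
2. C_y = -2  [CA · DB = -2097/25 ∩ CE · DA = 1029/25]
   → C = (-26/25, -2)

C = (-26/25, -2)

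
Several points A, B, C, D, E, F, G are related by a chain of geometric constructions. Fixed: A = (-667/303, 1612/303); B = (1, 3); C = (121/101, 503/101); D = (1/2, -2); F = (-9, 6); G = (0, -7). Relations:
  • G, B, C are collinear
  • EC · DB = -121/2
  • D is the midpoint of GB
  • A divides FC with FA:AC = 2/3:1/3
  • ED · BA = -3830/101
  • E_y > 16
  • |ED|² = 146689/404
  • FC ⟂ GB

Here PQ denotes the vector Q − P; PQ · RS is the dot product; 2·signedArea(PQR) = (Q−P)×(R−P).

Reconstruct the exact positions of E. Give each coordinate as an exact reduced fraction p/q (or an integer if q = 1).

E = (242/101, 1713/101)

1. E_x = 242/101  [EC · DB = -121/2 ∩ ED · BA = -3830/101]
2. E_y = 1713/101  [EC · DB = -121/2 ∩ ED · BA = -3830/101]
   → E = (242/101, 1713/101)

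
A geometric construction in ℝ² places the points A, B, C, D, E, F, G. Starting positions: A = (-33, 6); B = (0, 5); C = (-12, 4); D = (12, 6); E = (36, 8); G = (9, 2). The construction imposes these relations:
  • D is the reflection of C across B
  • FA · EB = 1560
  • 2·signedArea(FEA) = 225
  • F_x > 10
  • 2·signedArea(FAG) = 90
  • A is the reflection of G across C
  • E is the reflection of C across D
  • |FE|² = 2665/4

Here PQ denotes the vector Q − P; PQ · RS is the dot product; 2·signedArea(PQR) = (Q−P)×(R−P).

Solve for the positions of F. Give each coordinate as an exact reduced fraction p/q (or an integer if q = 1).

1. F_x = 21/2  [2·signedArea(FEA) = 225 ∩ FA · EB = 1560]
2. F_y = 4  [2·signedArea(FEA) = 225 ∩ FA · EB = 1560]
   → F = (21/2, 4)

F = (21/2, 4)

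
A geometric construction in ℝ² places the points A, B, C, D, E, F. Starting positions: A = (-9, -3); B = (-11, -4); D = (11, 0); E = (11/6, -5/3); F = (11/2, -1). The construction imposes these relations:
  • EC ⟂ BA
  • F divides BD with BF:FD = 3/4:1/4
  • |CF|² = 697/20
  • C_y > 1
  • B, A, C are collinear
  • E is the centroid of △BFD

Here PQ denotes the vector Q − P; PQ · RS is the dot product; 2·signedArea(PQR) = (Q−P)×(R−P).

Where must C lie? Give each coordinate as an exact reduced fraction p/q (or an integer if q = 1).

C = (1/5, 8/5)

1. C_x = 1/5  [B, A, C are collinear ∩ EC ⟂ BA]
2. C_y = 8/5  [B, A, C are collinear ∩ EC ⟂ BA]
   → C = (1/5, 8/5)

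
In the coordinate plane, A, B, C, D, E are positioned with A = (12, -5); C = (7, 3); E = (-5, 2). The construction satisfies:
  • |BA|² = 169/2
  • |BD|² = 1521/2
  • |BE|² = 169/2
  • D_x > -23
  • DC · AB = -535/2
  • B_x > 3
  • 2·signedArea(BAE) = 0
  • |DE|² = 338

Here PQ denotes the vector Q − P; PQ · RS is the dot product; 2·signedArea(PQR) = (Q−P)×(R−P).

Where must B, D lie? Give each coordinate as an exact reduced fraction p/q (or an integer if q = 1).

1. B_x = 7/2  [line -7·x + -17·y + -1 = 0 ∩ |BE|² = 169/2]
2. B_y = -3/2  [line -7·x + -17·y + -1 = 0 ∩ |BE|² = 169/2]
   → B = (7/2, -3/2)
3. D_x = -22  [line 17/2·x + -7/2·y + 437/2 = 0 ∩ |DE|² = 338]
4. D_y = 9  [line 17/2·x + -7/2·y + 437/2 = 0 ∩ |DE|² = 338]
   → D = (-22, 9)

B = (7/2, -3/2)
D = (-22, 9)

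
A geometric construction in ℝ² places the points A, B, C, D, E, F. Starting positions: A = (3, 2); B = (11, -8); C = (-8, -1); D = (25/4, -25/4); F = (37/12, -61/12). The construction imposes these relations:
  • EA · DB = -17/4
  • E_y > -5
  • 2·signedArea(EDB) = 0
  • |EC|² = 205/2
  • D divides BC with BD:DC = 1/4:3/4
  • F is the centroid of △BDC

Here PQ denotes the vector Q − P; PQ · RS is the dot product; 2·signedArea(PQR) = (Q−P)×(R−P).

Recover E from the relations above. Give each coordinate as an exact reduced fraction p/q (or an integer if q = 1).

1. E_x = 3/2  [2·signedArea(EDB) = 0 ∩ EA · DB = -17/4]
2. E_y = -9/2  [2·signedArea(EDB) = 0 ∩ EA · DB = -17/4]
   → E = (3/2, -9/2)

E = (3/2, -9/2)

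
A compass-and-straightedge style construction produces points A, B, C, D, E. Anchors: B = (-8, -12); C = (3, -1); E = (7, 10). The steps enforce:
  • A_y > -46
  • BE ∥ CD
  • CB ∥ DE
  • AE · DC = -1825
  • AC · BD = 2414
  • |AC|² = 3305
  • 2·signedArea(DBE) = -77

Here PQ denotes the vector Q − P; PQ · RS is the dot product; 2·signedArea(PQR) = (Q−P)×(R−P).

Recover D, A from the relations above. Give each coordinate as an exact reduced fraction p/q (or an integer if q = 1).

1. D_x = 18  [CB ∥ DE ∩ BE ∥ CD]
2. D_y = 21  [CB ∥ DE ∩ BE ∥ CD]
   → D = (18, 21)
3. A_x = -34  [AE · DC = -1825 ∩ AC · BD = 2414]
4. A_y = -45  [AE · DC = -1825 ∩ AC · BD = 2414]
   → A = (-34, -45)

A = (-34, -45)
D = (18, 21)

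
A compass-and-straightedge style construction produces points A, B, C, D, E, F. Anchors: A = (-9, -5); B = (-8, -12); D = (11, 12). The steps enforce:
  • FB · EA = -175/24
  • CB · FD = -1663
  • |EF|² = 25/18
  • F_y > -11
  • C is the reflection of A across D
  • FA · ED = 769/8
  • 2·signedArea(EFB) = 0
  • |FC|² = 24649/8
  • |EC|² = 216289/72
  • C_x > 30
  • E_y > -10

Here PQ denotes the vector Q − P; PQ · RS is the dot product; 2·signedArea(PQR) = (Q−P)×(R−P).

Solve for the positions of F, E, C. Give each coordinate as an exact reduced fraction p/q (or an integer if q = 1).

1. C_x = 31  [C is the reflection of A across D]
2. C_y = 29  [C is the reflection of A across D]
   → C = (31, 29)
3. F_x = -33/4  [line 39·x + 41·y + 742 = 0 ∩ |FC|² = 24649/8]
4. F_y = -41/4  [line 39·x + 41·y + 742 = 0 ∩ |FC|² = 24649/8]
   → F = (-33/4, -41/4)
5. E_x = -101/12  [FA · ED = 769/8 ∩ 2·signedArea(EFB) = 0]
6. E_y = -109/12  [FA · ED = 769/8 ∩ 2·signedArea(EFB) = 0]
   → E = (-101/12, -109/12)

C = (31, 29)
E = (-101/12, -109/12)
F = (-33/4, -41/4)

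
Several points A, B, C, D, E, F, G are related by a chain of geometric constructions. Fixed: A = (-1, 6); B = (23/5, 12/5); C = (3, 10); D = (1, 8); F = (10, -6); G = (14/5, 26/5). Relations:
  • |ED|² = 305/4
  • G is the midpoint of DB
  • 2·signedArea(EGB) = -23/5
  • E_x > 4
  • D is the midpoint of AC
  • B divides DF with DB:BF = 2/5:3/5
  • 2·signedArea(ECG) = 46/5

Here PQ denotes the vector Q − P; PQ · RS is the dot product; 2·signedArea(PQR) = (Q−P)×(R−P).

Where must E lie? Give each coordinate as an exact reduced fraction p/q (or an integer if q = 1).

1. E_x = 9/2  [2·signedArea(EGB) = -23/5 ∩ 2·signedArea(ECG) = 46/5]
2. E_y = 0  [2·signedArea(EGB) = -23/5 ∩ 2·signedArea(ECG) = 46/5]
   → E = (9/2, 0)

E = (9/2, 0)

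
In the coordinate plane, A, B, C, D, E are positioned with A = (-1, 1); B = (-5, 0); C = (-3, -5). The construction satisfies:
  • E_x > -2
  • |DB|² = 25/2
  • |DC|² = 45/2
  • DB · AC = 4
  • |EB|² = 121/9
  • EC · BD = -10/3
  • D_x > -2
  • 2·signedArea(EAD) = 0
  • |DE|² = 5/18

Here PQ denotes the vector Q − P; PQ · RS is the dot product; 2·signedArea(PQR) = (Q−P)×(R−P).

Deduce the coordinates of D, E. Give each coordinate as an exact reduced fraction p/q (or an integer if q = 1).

D = (-3/2, -1/2)
E = (-4/3, 0)

1. D_x = -3/2  [line 2·x + 6·y + 6 = 0 ∩ |DC|² = 45/2]
2. D_y = -1/2  [line 2·x + 6·y + 6 = 0 ∩ |DC|² = 45/2]
   → D = (-3/2, -1/2)
3. E_x = -4/3  [2·signedArea(EAD) = 0 ∩ EC · BD = -10/3]
4. E_y = 0  [2·signedArea(EAD) = 0 ∩ EC · BD = -10/3]
   → E = (-4/3, 0)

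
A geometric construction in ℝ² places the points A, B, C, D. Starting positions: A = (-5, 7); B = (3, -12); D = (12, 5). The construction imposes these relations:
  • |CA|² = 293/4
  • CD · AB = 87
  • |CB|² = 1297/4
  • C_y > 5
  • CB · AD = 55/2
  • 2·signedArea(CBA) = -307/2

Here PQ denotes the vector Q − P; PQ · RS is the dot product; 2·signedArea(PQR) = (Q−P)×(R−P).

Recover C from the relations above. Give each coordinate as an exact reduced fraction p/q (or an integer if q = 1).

1. C_x = 7/2  [CB · AD = 55/2 ∩ 2·signedArea(CBA) = -307/2]
2. C_y = 6  [CB · AD = 55/2 ∩ 2·signedArea(CBA) = -307/2]
   → C = (7/2, 6)

C = (7/2, 6)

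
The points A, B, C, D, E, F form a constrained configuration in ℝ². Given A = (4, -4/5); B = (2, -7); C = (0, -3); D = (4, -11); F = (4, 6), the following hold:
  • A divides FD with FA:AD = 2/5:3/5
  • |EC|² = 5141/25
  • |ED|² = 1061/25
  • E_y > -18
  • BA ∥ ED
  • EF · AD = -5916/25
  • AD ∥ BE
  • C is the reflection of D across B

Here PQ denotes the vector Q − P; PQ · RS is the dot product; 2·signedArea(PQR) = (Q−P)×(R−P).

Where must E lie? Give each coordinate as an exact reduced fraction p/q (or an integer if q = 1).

E = (2, -86/5)

1. E_x = 2  [BA ∥ ED ∩ AD ∥ BE]
2. E_y = -86/5  [BA ∥ ED ∩ AD ∥ BE]
   → E = (2, -86/5)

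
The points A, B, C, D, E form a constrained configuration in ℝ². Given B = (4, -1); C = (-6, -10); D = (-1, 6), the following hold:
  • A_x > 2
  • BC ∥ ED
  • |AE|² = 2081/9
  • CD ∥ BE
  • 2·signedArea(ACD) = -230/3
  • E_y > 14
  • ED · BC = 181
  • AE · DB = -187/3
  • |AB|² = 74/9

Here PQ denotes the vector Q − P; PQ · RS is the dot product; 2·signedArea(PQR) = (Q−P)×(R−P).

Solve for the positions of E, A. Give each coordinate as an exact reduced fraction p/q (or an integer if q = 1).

1. E_x = 9  [BC ∥ ED ∩ CD ∥ BE]
2. E_y = 15  [BC ∥ ED ∩ CD ∥ BE]
   → E = (9, 15)
3. A_x = 7/3  [2·signedArea(ACD) = -230/3 ∩ AE · DB = -187/3]
4. A_y = 4/3  [2·signedArea(ACD) = -230/3 ∩ AE · DB = -187/3]
   → A = (7/3, 4/3)

A = (7/3, 4/3)
E = (9, 15)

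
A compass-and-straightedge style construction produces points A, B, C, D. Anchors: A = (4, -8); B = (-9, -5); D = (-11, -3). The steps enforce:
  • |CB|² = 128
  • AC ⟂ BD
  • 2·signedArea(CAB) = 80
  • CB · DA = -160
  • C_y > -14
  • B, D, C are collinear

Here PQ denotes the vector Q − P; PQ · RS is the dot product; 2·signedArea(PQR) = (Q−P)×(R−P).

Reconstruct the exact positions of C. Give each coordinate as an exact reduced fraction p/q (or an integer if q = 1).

C = (-1, -13)

1. C_x = -1  [B, D, C are collinear ∩ AC ⟂ BD]
2. C_y = -13  [B, D, C are collinear ∩ AC ⟂ BD]
   → C = (-1, -13)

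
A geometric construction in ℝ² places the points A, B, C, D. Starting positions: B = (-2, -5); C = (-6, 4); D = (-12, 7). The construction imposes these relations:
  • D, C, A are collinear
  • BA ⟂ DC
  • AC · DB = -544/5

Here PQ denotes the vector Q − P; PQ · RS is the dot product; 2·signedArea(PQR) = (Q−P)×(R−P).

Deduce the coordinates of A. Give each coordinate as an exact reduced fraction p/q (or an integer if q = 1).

A = (4/5, 3/5)

1. A_x = 4/5  [D, C, A are collinear ∩ BA ⟂ DC]
2. A_y = 3/5  [D, C, A are collinear ∩ BA ⟂ DC]
   → A = (4/5, 3/5)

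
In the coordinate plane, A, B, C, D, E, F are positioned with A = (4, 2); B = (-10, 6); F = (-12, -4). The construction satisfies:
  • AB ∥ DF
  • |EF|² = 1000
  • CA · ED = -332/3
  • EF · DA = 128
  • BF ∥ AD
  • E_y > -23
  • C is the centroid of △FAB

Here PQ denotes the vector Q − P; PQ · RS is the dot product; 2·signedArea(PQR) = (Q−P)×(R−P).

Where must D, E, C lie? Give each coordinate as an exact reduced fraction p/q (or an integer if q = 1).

C = (-6, 4/3)
D = (2, -8)
E = (14, -22)

1. D_x = 2  [AB ∥ DF ∩ BF ∥ AD]
2. D_y = -8  [AB ∥ DF ∩ BF ∥ AD]
   → D = (2, -8)
3. C_x = -6  [C is the centroid of △FAB]
4. C_y = 4/3  [C is the centroid of △FAB]
   → C = (-6, 4/3)
5. E_x = 14  [EF · DA = 128 ∩ CA · ED = -332/3]
6. E_y = -22  [EF · DA = 128 ∩ CA · ED = -332/3]
   → E = (14, -22)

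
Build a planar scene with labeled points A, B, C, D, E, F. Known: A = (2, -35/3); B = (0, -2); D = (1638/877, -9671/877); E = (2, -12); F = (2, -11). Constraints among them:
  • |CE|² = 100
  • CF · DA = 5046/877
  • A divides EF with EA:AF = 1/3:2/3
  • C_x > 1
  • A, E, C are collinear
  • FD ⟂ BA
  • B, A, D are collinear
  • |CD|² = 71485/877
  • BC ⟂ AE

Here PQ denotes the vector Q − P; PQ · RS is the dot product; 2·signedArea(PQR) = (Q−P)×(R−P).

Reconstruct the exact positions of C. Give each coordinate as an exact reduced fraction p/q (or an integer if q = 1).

C = (2, -2)

1. C_x = 2  [A, E, C are collinear ∩ BC ⟂ AE]
2. C_y = -2  [A, E, C are collinear ∩ BC ⟂ AE]
   → C = (2, -2)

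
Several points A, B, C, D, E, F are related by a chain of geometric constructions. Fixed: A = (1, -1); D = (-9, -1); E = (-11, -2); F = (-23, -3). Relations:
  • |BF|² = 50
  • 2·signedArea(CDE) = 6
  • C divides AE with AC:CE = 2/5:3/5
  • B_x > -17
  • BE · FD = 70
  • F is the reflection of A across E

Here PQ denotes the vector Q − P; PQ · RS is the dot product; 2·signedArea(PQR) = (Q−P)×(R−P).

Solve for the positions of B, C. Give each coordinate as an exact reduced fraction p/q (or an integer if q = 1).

B = (-16, -2)
C = (-19/5, -7/5)

1. B_x = -16  [line -14·x + -2·y + -228 = 0 ∩ |BF|² = 50]
2. B_y = -2  [line -14·x + -2·y + -228 = 0 ∩ |BF|² = 50]
   → B = (-16, -2)
3. C_x = -19/5  [C divides AE with AC:CE = 2/5:3/5]
4. C_y = -7/5  [C divides AE with AC:CE = 2/5:3/5]
   → C = (-19/5, -7/5)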